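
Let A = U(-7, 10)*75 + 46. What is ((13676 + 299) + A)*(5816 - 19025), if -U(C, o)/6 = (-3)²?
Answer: -131706939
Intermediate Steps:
U(C, o) = -54 (U(C, o) = -6*(-3)² = -6*9 = -54)
A = -4004 (A = -54*75 + 46 = -4050 + 46 = -4004)
((13676 + 299) + A)*(5816 - 19025) = ((13676 + 299) - 4004)*(5816 - 19025) = (13975 - 4004)*(-13209) = 9971*(-13209) = -131706939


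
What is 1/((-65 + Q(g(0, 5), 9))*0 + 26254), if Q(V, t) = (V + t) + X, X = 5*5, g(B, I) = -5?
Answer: 1/26254 ≈ 3.8089e-5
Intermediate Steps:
X = 25
Q(V, t) = 25 + V + t (Q(V, t) = (V + t) + 25 = 25 + V + t)
1/((-65 + Q(g(0, 5), 9))*0 + 26254) = 1/((-65 + (25 - 5 + 9))*0 + 26254) = 1/((-65 + 29)*0 + 26254) = 1/(-36*0 + 26254) = 1/(0 + 26254) = 1/26254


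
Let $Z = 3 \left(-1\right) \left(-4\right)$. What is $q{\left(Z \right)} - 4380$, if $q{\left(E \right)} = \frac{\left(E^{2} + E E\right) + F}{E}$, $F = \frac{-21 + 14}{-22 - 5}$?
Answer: $- \frac{1411337}{324} \approx -4356.0$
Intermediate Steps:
$F = \frac{7}{27}$ ($F = - \frac{7}{-27} = \left(-7\right) \left(- \frac{1}{27}\right) = \frac{7}{27} \approx 0.25926$)
$Z = 12$ ($Z = \left(-3\right) \left(-4\right) = 12$)
$q{\left(E \right)} = \frac{\frac{7}{27} + 2 E^{2}}{E}$ ($q{\left(E \right)} = \frac{\left(E^{2} + E E\right) + \frac{7}{27}}{E} = \frac{\left(E^{2} + E^{2}\right) + \frac{7}{27}}{E} = \frac{2 E^{2} + \frac{7}{27}}{E} = \frac{\frac{7}{27} + 2 E^{2}}{E}$)
$q{\left(Z \right)} - 4380 = \left(2 \cdot 12 + \frac{7}{27 \cdot 12}\right) - 4380 = \left(24 + \frac{7}{27} \cdot \frac{1}{12}\right) - 4380 = \left(24 + \frac{7}{324}\right) - 4380 = \frac{7783}{324} - 4380 = - \frac{1411337}{324}$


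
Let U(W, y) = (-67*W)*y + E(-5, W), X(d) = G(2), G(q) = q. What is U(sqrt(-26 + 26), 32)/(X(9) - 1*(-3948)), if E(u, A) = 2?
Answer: 1/1975 ≈ 0.00050633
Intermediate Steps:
X(d) = 2
U(W, y) = 2 - 67*W*y (U(W, y) = (-67*W)*y + 2 = -67*W*y + 2 = 2 - 67*W*y)
U(sqrt(-26 + 26), 32)/(X(9) - 1*(-3948)) = (2 - 67*sqrt(-26 + 26)*32)/(2 - 1*(-3948)) = (2 - 67*sqrt(0)*32)/(2 + 3948) = (2 - 67*0*32)/3950 = (2 + 0)*(1/3950) = 2*(1/3950) = 1/1975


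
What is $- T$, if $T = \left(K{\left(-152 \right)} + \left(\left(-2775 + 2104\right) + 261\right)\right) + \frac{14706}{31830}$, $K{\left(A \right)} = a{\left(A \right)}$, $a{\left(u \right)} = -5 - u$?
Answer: $\frac{1392764}{5305} \approx 262.54$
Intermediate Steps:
$K{\left(A \right)} = -5 - A$
$T = - \frac{1392764}{5305}$ ($T = \left(\left(-5 - -152\right) + \left(\left(-2775 + 2104\right) + 261\right)\right) + \frac{14706}{31830} = \left(\left(-5 + 152\right) + \left(-671 + 261\right)\right) + 14706 \cdot \frac{1}{31830} = \left(147 - 410\right) + \frac{2451}{5305} = -263 + \frac{2451}{5305} = - \frac{1392764}{5305} \approx -262.54$)
$- T = \left(-1\right) \left(- \frac{1392764}{5305}\right) = \frac{1392764}{5305}$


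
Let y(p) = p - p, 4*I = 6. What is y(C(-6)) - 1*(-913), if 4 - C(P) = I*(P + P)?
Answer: 913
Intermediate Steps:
I = 3/2 (I = (1/4)*6 = 3/2 ≈ 1.5000)
C(P) = 4 - 3*P (C(P) = 4 - 3*(P + P)/2 = 4 - 3*2*P/2 = 4 - 3*P)
y(p) = 0
y(C(-6)) - 1*(-913) = 0 - 1*(-913) = 0 + 913 = 913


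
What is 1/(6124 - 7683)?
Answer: -1/1559 ≈ -0.00064144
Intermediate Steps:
1/(6124 - 7683) = 1/(-1559) = -1/1559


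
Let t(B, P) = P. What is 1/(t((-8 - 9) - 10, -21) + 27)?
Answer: ⅙ ≈ 0.16667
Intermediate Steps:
1/(t((-8 - 9) - 10, -21) + 27) = 1/(-21 + 27) = 1/6 = ⅙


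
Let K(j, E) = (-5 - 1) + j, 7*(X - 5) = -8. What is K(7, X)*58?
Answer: 58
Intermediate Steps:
X = 27/7 (X = 5 + (⅐)*(-8) = 5 - 8/7 = 27/7 ≈ 3.8571)
K(j, E) = -6 + j
K(7, X)*58 = (-6 + 7)*58 = 1*58 = 58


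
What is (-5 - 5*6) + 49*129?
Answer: 6286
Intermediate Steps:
(-5 - 5*6) + 49*129 = (-5 - 30) + 6321 = -35 + 6321 = 6286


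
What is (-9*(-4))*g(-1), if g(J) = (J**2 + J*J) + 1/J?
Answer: 36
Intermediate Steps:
g(J) = 1/J + 2*J**2 (g(J) = (J**2 + J**2) + 1/J = 2*J**2 + 1/J = 1/J + 2*J**2)
(-9*(-4))*g(-1) = (-9*(-4))*((1 + 2*(-1)**3)/(-1)) = 36*(-(1 + 2*(-1))) = 36*(-(1 - 2)) = 36*(-1*(-1)) = 36*1 = 36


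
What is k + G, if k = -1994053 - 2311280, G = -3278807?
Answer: -7584140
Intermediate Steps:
k = -4305333
k + G = -4305333 - 3278807 = -7584140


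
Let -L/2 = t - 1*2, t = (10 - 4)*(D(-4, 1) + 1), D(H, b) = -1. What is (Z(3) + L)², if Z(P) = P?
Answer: 49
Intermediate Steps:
t = 0 (t = (10 - 4)*(-1 + 1) = 6*0 = 0)
L = 4 (L = -2*(0 - 1*2) = -2*(0 - 2) = -2*(-2) = 4)
(Z(3) + L)² = (3 + 4)² = 7² = 49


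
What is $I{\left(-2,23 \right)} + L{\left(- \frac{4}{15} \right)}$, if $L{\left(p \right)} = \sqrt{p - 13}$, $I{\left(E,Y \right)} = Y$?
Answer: $23 + \frac{i \sqrt{2985}}{15} \approx 23.0 + 3.6423 i$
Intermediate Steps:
$L{\left(p \right)} = \sqrt{-13 + p}$
$I{\left(-2,23 \right)} + L{\left(- \frac{4}{15} \right)} = 23 + \sqrt{-13 - \frac{4}{15}} = 23 + \sqrt{- \frac{199}{15}} = 23 + \frac{i \sqrt{2985}}{15}$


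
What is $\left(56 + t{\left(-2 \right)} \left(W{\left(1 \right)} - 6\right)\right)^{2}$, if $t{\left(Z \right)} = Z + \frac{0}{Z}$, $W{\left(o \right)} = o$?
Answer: $4356$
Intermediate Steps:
$t{\left(Z \right)} = Z$ ($t{\left(Z \right)} = Z + 0 = Z$)
$\left(56 + t{\left(-2 \right)} \left(W{\left(1 \right)} - 6\right)\right)^{2} = \left(56 - 2 \left(1 - 6\right)\right)^{2} = \left(56 - -10\right)^{2} = \left(56 + 10\right)^{2} = 66^{2} = 4356$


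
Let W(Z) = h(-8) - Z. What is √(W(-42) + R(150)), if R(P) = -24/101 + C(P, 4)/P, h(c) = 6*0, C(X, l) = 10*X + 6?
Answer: 11*√109181/505 ≈ 7.1974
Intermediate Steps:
C(X, l) = 6 + 10*X
h(c) = 0
R(P) = -24/101 + (6 + 10*P)/P
W(Z) = -Z (W(Z) = 0 - Z = -Z)
√(W(-42) + R(150)) = √(-1*(-42) + (986/101 + 6/150)) = √(42 + (986/101 + 6*(1/150))) = √(42 + (986/101 + 1/25)) = √(42 + 24751/2525) = √(130801/2525) = 11*√109181/505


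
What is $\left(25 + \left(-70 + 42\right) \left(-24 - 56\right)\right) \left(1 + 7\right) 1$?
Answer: $18120$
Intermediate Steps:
$\left(25 + \left(-70 + 42\right) \left(-24 - 56\right)\right) \left(1 + 7\right) 1 = \left(25 - -2240\right) 8 \cdot 1 = \left(25 + 2240\right) 8 = 2265 \cdot 8 = 18120$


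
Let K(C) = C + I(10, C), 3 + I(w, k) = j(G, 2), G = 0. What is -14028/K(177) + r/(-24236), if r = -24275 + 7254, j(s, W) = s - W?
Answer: -84263749/1042148 ≈ -80.856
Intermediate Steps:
I(w, k) = -5 (I(w, k) = -3 + (0 - 1*2) = -3 + (0 - 2) = -3 - 2 = -5)
K(C) = -5 + C (K(C) = C - 5 = -5 + C)
r = -17021
-14028/K(177) + r/(-24236) = -14028/(-5 + 177) - 17021/(-24236) = -14028/172 - 17021*(-1/24236) = -14028*1/172 + 17021/24236 = -3507/43 + 17021/24236 = -84263749/1042148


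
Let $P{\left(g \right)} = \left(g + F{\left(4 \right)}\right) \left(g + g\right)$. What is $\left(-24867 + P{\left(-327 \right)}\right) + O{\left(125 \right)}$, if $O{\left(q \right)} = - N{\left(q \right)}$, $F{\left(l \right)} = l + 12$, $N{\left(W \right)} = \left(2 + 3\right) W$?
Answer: $177902$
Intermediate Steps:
$N{\left(W \right)} = 5 W$
$F{\left(l \right)} = 12 + l$
$P{\left(g \right)} = 2 g \left(16 + g\right)$ ($P{\left(g \right)} = \left(g + \left(12 + 4\right)\right) \left(g + g\right) = \left(g + 16\right) 2 g = \left(16 + g\right) 2 g = 2 g \left(16 + g\right)$)
$O{\left(q \right)} = - 5 q$
$\left(-24867 + P{\left(-327 \right)}\right) + O{\left(125 \right)} = \left(-24867 + 2 \left(-327\right) \left(16 - 327\right)\right) - 625 = \left(-24867 + 2 \left(-327\right) \left(-311\right)\right) - 625 = \left(-24867 + 203394\right) - 625 = 178527 - 625 = 177902$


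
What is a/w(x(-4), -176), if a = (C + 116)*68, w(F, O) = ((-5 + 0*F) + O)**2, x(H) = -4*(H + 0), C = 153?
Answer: 18292/32761 ≈ 0.55835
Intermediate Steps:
x(H) = -4*H
w(F, O) = (-5 + O)**2 (w(F, O) = ((-5 + 0) + O)**2 = (-5 + O)**2)
a = 18292 (a = (153 + 116)*68 = 269*68 = 18292)
a/w(x(-4), -176) = 18292/((-5 - 176)**2) = 18292/((-181)**2) = 18292/32761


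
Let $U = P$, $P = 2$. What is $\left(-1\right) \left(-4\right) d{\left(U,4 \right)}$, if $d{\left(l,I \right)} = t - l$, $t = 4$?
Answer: $8$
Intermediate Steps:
$U = 2$
$d{\left(l,I \right)} = 4 - l$
$\left(-1\right) \left(-4\right) d{\left(U,4 \right)} = \left(-1\right) \left(-4\right) \left(4 - 2\right) = 4 \left(4 - 2\right) = 4 \cdot 2 = 8$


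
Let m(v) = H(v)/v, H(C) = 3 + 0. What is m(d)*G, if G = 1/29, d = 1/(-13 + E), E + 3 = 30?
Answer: 42/29 ≈ 1.4483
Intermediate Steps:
E = 27 (E = -3 + 30 = 27)
H(C) = 3
d = 1/14 (d = 1/(-13 + 27) = 1/14 ≈ 0.071429)
G = 1/29 ≈ 0.034483
m(v) = 3/v
m(d)*G = (3/(1/14))*(1/29) = (3*14)*(1/29) = 42*(1/29) = 42/29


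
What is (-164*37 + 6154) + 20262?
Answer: 20348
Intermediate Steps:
(-164*37 + 6154) + 20262 = (-6068 + 6154) + 20262 = 86 + 20262 = 20348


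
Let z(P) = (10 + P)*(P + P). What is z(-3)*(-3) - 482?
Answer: -356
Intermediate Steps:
z(P) = 2*P*(10 + P) (z(P) = (10 + P)*(2*P) = 2*P*(10 + P))
z(-3)*(-3) - 482 = (2*(-3)*(10 - 3))*(-3) - 482 = (2*(-3)*7)*(-3) - 482 = -42*(-3) - 482 = 126 - 482 = -356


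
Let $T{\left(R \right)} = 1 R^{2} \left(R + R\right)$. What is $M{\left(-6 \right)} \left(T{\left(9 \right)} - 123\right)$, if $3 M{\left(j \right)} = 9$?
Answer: $4005$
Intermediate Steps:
$M{\left(j \right)} = 3$ ($M{\left(j \right)} = \frac{1}{3} \cdot 9 = 3$)
$T{\left(R \right)} = 2 R^{3}$ ($T{\left(R \right)} = R^{2} \cdot 2 R = 2 R^{3}$)
$M{\left(-6 \right)} \left(T{\left(9 \right)} - 123\right) = 3 \left(2 \cdot 9^{3} - 123\right) = 3 \left(2 \cdot 729 - 123\right) = 3 \left(1458 - 123\right) = 3 \cdot 1335 = 4005$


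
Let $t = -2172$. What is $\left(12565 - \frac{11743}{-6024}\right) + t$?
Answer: $\frac{62619175}{6024} \approx 10395.0$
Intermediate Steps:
$\left(12565 - \frac{11743}{-6024}\right) + t = \left(12565 - \frac{11743}{-6024}\right) - 2172 = \left(12565 - - \frac{11743}{6024}\right) - 2172 = \left(12565 + \frac{11743}{6024}\right) - 2172 = \frac{75703303}{6024} - 2172 = \frac{62619175}{6024}$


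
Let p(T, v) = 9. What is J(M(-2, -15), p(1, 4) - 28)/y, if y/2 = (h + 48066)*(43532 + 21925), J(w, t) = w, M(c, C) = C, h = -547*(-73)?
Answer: -5/3840013086 ≈ -1.3021e-9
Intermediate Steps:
h = 39931
y = 11520039258 (y = 2*((39931 + 48066)*(43532 + 21925)) = 2*(87997*65457) = 2*5760019629 = 11520039258)
J(M(-2, -15), p(1, 4) - 28)/y = -15/11520039258 = -15*1/11520039258 = -5/3840013086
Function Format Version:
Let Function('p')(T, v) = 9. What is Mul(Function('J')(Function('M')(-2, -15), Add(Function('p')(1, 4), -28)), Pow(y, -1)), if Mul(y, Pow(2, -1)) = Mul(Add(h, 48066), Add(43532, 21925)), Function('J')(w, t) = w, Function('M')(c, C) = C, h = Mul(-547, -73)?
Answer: Rational(-5, 3840013086) ≈ -1.3021e-9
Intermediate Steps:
h = 39931
y = 11520039258 (y = Mul(2, Mul(Add(39931, 48066), Add(43532, 21925))) = Mul(2, Mul(87997, 65457)) = Mul(2, 5760019629) = 11520039258)
Mul(Function('J')(Function('M')(-2, -15), Add(Function('p')(1, 4), -28)), Pow(y, -1)) = Mul(-15, Pow(11520039258, -1)) = Mul(-15, Rational(1, 11520039258)) = Rational(-5, 3840013086)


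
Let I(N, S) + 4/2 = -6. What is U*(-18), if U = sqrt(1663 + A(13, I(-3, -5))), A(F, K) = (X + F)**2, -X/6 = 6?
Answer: -72*sqrt(137) ≈ -842.74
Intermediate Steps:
X = -36 (X = -6*6 = -36)
I(N, S) = -8 (I(N, S) = -2 - 6 = -8)
A(F, K) = (-36 + F)**2
U = 4*sqrt(137) (U = sqrt(1663 + (-36 + 13)**2) = sqrt(1663 + (-23)**2) = sqrt(1663 + 529) = sqrt(2192) = 4*sqrt(137) ≈ 46.819)
U*(-18) = (4*sqrt(137))*(-18) = -72*sqrt(137)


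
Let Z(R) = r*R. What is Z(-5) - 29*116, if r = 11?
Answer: -3419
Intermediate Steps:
Z(R) = 11*R
Z(-5) - 29*116 = 11*(-5) - 29*116 = -55 - 3364 = -3419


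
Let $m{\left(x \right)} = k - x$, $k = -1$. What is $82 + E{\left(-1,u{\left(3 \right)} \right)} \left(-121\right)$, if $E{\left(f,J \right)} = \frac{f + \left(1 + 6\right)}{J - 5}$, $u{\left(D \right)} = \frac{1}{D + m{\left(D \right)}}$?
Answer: $203$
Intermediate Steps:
$m{\left(x \right)} = -1 - x$
$u{\left(D \right)} = -1$ ($u{\left(D \right)} = \frac{1}{D - \left(1 + D\right)} = \frac{1}{-1} = -1$)
$E{\left(f,J \right)} = \frac{7 + f}{-5 + J}$ ($E{\left(f,J \right)} = \frac{f + 7}{-5 + J} = \frac{7 + f}{-5 + J}$)
$82 + E{\left(-1,u{\left(3 \right)} \right)} \left(-121\right) = 82 + \frac{7 - 1}{-5 - 1} \left(-121\right) = 82 + \frac{1}{-6} \cdot 6 \left(-121\right) = 82 + \left(- \frac{1}{6}\right) 6 \left(-121\right) = 82 - -121 = 82 + 121 = 203$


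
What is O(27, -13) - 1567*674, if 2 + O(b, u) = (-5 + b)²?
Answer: -1055676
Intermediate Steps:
O(b, u) = -2 + (-5 + b)²
O(27, -13) - 1567*674 = (-2 + (-5 + 27)²) - 1567*674 = (-2 + 22²) - 1056158 = (-2 + 484) - 1056158 = 482 - 1056158 = -1055676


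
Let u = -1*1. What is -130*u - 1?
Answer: 129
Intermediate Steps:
u = -1
-130*u - 1 = -130*(-1) - 1 = 130 - 1 = 129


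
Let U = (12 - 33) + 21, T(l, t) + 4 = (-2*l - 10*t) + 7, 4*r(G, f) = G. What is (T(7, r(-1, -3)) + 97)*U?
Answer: 0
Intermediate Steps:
r(G, f) = G/4
T(l, t) = 3 - 10*t - 2*l (T(l, t) = -4 + ((-2*l - 10*t) + 7) = -4 + ((-10*t - 2*l) + 7) = -4 + (7 - 10*t - 2*l) = 3 - 10*t - 2*l)
U = 0 (U = -21 + 21 = 0)
(T(7, r(-1, -3)) + 97)*U = ((3 - 5*(-1)/2 - 2*7) + 97)*0 = ((3 - 10*(-1/4) - 14) + 97)*0 = ((3 + 5/2 - 14) + 97)*0 = (-17/2 + 97)*0 = (177/2)*0 = 0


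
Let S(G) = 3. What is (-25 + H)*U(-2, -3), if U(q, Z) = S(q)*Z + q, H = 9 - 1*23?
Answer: 429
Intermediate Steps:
H = -14 (H = 9 - 23 = -14)
U(q, Z) = q + 3*Z (U(q, Z) = 3*Z + q = q + 3*Z)
(-25 + H)*U(-2, -3) = (-25 - 14)*(-2 + 3*(-3)) = -39*(-2 - 9) = -39*(-11) = 429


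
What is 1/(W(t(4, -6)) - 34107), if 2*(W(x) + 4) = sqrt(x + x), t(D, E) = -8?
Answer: -34111/1163560325 - 2*I/1163560325 ≈ -2.9316e-5 - 1.7189e-9*I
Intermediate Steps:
W(x) = -4 + sqrt(2)*sqrt(x)/2 (W(x) = -4 + sqrt(x + x)/2 = -4 + sqrt(2*x)/2 = -4 + (sqrt(2)*sqrt(x))/2 = -4 + sqrt(2)*sqrt(x)/2)
1/(W(t(4, -6)) - 34107) = 1/((-4 + sqrt(2)*sqrt(-8)/2) - 34107) = 1/((-4 + sqrt(2)*(2*I*sqrt(2))/2) - 34107) = 1/((-4 + 2*I) - 34107) = 1/(-34111 + 2*I) = (-34111 - 2*I)/1163560325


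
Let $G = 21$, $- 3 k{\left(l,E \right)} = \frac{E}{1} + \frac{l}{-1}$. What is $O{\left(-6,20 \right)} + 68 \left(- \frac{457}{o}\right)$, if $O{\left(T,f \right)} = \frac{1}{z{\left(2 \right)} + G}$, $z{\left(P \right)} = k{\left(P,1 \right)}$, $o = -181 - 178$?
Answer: $\frac{1989941}{22976} \approx 86.609$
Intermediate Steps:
$o = -359$ ($o = -181 - 178 = -359$)
$k{\left(l,E \right)} = - \frac{E}{3} + \frac{l}{3}$ ($k{\left(l,E \right)} = - \frac{\frac{E}{1} + \frac{l}{-1}}{3} = - \frac{E 1 + l \left(-1\right)}{3} = - \frac{E - l}{3} = - \frac{E}{3} + \frac{l}{3}$)
$z{\left(P \right)} = - \frac{1}{3} + \frac{P}{3}$ ($z{\left(P \right)} = \left(- \frac{1}{3}\right) 1 + \frac{P}{3} = - \frac{1}{3} + \frac{P}{3}$)
$O{\left(T,f \right)} = \frac{3}{64}$ ($O{\left(T,f \right)} = \frac{1}{\left(- \frac{1}{3} + \frac{1}{3} \cdot 2\right) + 21} = \frac{1}{\left(- \frac{1}{3} + \frac{2}{3}\right) + 21} = \frac{1}{\frac{1}{3} + 21} = \frac{1}{\frac{64}{3}} = \frac{3}{64}$)
$O{\left(-6,20 \right)} + 68 \left(- \frac{457}{o}\right) = \frac{3}{64} + 68 \left(- \frac{457}{-359}\right) = \frac{3}{64} + 68 \left(\left(-457\right) \left(- \frac{1}{359}\right)\right) = \frac{3}{64} + 68 \cdot \frac{457}{359} = \frac{3}{64} + \frac{31076}{359} = \frac{1989941}{22976}$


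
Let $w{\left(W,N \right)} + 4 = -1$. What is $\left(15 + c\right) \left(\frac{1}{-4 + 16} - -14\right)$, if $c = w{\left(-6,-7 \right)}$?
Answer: $\frac{845}{6} \approx 140.83$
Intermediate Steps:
$w{\left(W,N \right)} = -5$ ($w{\left(W,N \right)} = -4 - 1 = -5$)
$c = -5$
$\left(15 + c\right) \left(\frac{1}{-4 + 16} - -14\right) = \left(15 - 5\right) \left(\frac{1}{-4 + 16} - -14\right) = 10 \left(\frac{1}{12} + 14\right) = 10 \cdot \frac{169}{12} = \frac{845}{6}$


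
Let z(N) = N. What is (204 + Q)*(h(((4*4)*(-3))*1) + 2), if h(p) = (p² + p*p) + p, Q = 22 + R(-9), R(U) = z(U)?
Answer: 989954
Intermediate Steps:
R(U) = U
Q = 13 (Q = 22 - 9 = 13)
h(p) = p + 2*p² (h(p) = (p² + p²) + p = 2*p² + p = p + 2*p²)
(204 + Q)*(h(((4*4)*(-3))*1) + 2) = (204 + 13)*((((4*4)*(-3))*1)*(1 + 2*(((4*4)*(-3))*1)) + 2) = 217*(((16*(-3))*1)*(1 + 2*((16*(-3))*1)) + 2) = 217*((-48*1)*(1 + 2*(-48*1)) + 2) = 217*(-48*(1 + 2*(-48)) + 2) = 217*(-48*(1 - 96) + 2) = 217*(-48*(-95) + 2) = 217*(4560 + 2) = 217*4562 = 989954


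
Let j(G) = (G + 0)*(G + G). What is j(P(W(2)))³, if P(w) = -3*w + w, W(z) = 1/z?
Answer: 8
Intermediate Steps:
P(w) = -2*w
j(G) = 2*G² (j(G) = G*(2*G) = 2*G²)
j(P(W(2)))³ = (2*(-2/2)²)³ = (2*(-2*½)²)³ = (2*(-1)²)³ = (2*1)³ = 2³ = 8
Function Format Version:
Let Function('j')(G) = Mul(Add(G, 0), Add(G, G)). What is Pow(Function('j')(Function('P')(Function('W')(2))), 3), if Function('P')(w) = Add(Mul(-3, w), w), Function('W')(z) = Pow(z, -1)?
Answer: 8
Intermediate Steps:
Function('P')(w) = Mul(-2, w)
Function('j')(G) = Mul(2, Pow(G, 2)) (Function('j')(G) = Mul(G, Mul(2, G)) = Mul(2, Pow(G, 2)))
Pow(Function('j')(Function('P')(Function('W')(2))), 3) = Pow(Mul(2, Pow(Mul(-2, Pow(2, -1)), 2)), 3) = Pow(Mul(2, Pow(Mul(-2, Rational(1, 2)), 2)), 3) = Pow(Mul(2, Pow(-1, 2)), 3) = Pow(Mul(2, 1), 3) = Pow(2, 3) = 8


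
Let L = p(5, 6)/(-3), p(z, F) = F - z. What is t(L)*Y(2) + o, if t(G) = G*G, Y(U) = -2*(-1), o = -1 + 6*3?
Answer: 155/9 ≈ 17.222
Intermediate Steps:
o = 17 (o = -1 + 18 = 17)
L = -⅓ (L = (6 - 1*5)/(-3) = (6 - 5)*(-⅓) = 1*(-⅓) = -⅓ ≈ -0.33333)
Y(U) = 2
t(G) = G²
t(L)*Y(2) + o = (-⅓)²*2 + 17 = (⅑)*2 + 17 = 2/9 + 17 = 155/9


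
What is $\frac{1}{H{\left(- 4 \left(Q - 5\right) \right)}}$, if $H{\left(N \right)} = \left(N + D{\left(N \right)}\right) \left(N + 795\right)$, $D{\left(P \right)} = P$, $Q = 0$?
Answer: $\frac{1}{32600} \approx 3.0675 \cdot 10^{-5}$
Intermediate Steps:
$H{\left(N \right)} = 2 N \left(795 + N\right)$ ($H{\left(N \right)} = \left(N + N\right) \left(N + 795\right) = 2 N \left(795 + N\right)$)
$\frac{1}{H{\left(- 4 \left(Q - 5\right) \right)}} = \frac{1}{2 \left(- 4 \left(0 - 5\right)\right) \left(795 - 4 \left(0 - 5\right)\right)} = \frac{1}{2 \left(\left(-4\right) \left(-5\right)\right) \left(795 - -20\right)} = \frac{1}{2 \cdot 20 \left(795 + 20\right)} = \frac{1}{2 \cdot 20 \cdot 815} = \frac{1}{32600}$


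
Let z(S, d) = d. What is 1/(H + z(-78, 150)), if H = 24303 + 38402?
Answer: 1/62855 ≈ 1.5910e-5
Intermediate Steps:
H = 62705
1/(H + z(-78, 150)) = 1/(62705 + 150) = 1/62855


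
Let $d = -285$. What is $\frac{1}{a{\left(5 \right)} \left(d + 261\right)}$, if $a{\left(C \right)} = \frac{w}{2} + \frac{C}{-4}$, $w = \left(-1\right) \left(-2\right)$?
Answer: $\frac{1}{6} \approx 0.16667$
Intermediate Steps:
$w = 2$
$a{\left(C \right)} = 1 - \frac{C}{4}$ ($a{\left(C \right)} = \frac{2}{2} + \frac{C}{-4} = 2 \cdot \frac{1}{2} + C \left(- \frac{1}{4}\right) = 1 - \frac{C}{4}$)
$\frac{1}{a{\left(5 \right)} \left(d + 261\right)} = \frac{1}{\left(1 - \frac{5}{4}\right) \left(-285 + 261\right)} = \frac{1}{\left(1 - \frac{5}{4}\right) \left(-24\right)} = \frac{1}{\left(- \frac{1}{4}\right) \left(-24\right)} = \frac{1}{6}$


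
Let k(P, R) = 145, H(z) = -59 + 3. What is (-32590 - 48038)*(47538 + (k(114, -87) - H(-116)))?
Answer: -3849100092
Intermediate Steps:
H(z) = -56
(-32590 - 48038)*(47538 + (k(114, -87) - H(-116))) = (-32590 - 48038)*(47538 + (145 - 1*(-56))) = -80628*(47538 + (145 + 56)) = -80628*(47538 + 201) = -80628*47739 = -3849100092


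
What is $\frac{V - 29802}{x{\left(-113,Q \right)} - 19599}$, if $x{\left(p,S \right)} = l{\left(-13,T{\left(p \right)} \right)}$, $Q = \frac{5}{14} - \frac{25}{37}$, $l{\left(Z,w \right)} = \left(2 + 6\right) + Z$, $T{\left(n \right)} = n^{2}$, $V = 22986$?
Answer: $\frac{1704}{4901} \approx 0.34768$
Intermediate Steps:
$l{\left(Z,w \right)} = 8 + Z$
$Q = - \frac{165}{518}$ ($Q = 5 \cdot \frac{1}{14} - \frac{25}{37} = \frac{5}{14} - \frac{25}{37} = - \frac{165}{518} \approx -0.31853$)
$x{\left(p,S \right)} = -5$ ($x{\left(p,S \right)} = 8 - 13 = -5$)
$\frac{V - 29802}{x{\left(-113,Q \right)} - 19599} = \frac{22986 - 29802}{-5 - 19599} = - \frac{6816}{-19604} = \left(-6816\right) \left(- \frac{1}{19604}\right) = \frac{1704}{4901}$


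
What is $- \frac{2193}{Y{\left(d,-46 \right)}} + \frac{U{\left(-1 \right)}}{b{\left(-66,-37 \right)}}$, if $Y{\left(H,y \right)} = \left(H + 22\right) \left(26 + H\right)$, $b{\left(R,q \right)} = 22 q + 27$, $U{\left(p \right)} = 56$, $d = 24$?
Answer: $- \frac{1854691}{1810100} \approx -1.0246$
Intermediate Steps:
$b{\left(R,q \right)} = 27 + 22 q$
$Y{\left(H,y \right)} = \left(22 + H\right) \left(26 + H\right)$
$- \frac{2193}{Y{\left(d,-46 \right)}} + \frac{U{\left(-1 \right)}}{b{\left(-66,-37 \right)}} = - \frac{2193}{572 + 24^{2} + 48 \cdot 24} + \frac{56}{27 + 22 \left(-37\right)} = - \frac{2193}{572 + 576 + 1152} + \frac{56}{27 - 814} = - \frac{2193}{2300} + \frac{56}{-787} = \left(-2193\right) \frac{1}{2300} + 56 \left(- \frac{1}{787}\right) = - \frac{2193}{2300} - \frac{56}{787} = - \frac{1854691}{1810100}$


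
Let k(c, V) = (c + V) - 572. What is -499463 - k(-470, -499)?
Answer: -497922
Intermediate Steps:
k(c, V) = -572 + V + c (k(c, V) = (V + c) - 572 = -572 + V + c)
-499463 - k(-470, -499) = -499463 - (-572 - 499 - 470) = -499463 - 1*(-1541) = -499463 + 1541 = -497922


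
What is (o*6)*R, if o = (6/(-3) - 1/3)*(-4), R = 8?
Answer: 448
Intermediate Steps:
o = 28/3 (o = (6*(-1/3) - 1*1/3)*(-4) = (-2 - 1/3)*(-4) = -7/3*(-4) = 28/3 ≈ 9.3333)
(o*6)*R = ((28/3)*6)*8 = 56*8 = 448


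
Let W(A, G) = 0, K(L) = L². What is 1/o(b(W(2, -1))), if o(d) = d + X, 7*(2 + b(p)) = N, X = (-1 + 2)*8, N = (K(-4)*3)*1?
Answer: 7/90 ≈ 0.077778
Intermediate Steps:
N = 48 (N = ((-4)²*3)*1 = (16*3)*1 = 48*1 = 48)
X = 8 (X = 1*8 = 8)
b(p) = 34/7 (b(p) = -2 + (⅐)*48 = -2 + 48/7 = 34/7)
o(d) = 8 + d (o(d) = d + 8 = 8 + d)
1/o(b(W(2, -1))) = 1/(8 + 34/7) = 1/(90/7) = 7/90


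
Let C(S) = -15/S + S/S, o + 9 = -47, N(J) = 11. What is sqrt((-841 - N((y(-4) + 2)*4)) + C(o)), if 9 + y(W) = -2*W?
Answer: I*sqrt(666974)/28 ≈ 29.167*I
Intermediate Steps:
y(W) = -9 - 2*W
o = -56 (o = -9 - 47 = -56)
C(S) = 1 - 15/S (C(S) = -15/S + 1 = 1 - 15/S)
sqrt((-841 - N((y(-4) + 2)*4)) + C(o)) = sqrt((-841 - 1*11) + (-15 - 56)/(-56)) = sqrt((-841 - 11) - 1/56*(-71)) = sqrt(-852 + 71/56) = sqrt(-47641/56) = I*sqrt(666974)/28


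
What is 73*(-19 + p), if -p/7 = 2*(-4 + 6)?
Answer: -3431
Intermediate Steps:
p = -28 (p = -14*(-4 + 6) = -14*2 = -7*4 = -28)
73*(-19 + p) = 73*(-19 - 28) = 73*(-47) = -3431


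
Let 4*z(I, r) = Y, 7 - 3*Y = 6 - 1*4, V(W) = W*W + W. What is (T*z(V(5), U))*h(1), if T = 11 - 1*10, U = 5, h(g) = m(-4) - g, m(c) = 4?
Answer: 5/4 ≈ 1.2500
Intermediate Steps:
V(W) = W + W² (V(W) = W² + W = W + W²)
Y = 5/3 (Y = 7/3 - (6 - 1*4)/3 = 7/3 - (6 - 4)/3 = 7/3 - ⅓*2 = 7/3 - ⅔ = 5/3 ≈ 1.6667)
h(g) = 4 - g
z(I, r) = 5/12 (z(I, r) = (¼)*(5/3) = 5/12)
T = 1 (T = 11 - 10 = 1)
(T*z(V(5), U))*h(1) = (1*(5/12))*(4 - 1*1) = 5*(4 - 1)/12 = (5/12)*3 = 5/4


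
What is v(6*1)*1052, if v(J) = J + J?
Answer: 12624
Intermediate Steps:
v(J) = 2*J
v(6*1)*1052 = (2*(6*1))*1052 = (2*6)*1052 = 12*1052 = 12624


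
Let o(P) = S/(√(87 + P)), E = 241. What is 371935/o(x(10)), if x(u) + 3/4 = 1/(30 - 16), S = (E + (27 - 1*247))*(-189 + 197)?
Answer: 371935*√16919/2352 ≈ 20569.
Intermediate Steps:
S = 168 (S = (241 + (27 - 1*247))*(-189 + 197) = (241 + (27 - 247))*8 = (241 - 220)*8 = 21*8 = 168)
x(u) = -19/28 (x(u) = -¾ + 1/(30 - 16) = -¾ + 1/14 = -19/28)
o(P) = 168/√(87 + P) (o(P) = 168/(√(87 + P)) = 168/√(87 + P))
371935/o(x(10)) = 371935/((168/√(87 - 19/28))) = 371935/((168/√(2417/28))) = 371935/((168*(2*√16919/2417))) = 371935/((336*√16919/2417)) = 371935*(√16919/2352) = 371935*√16919/2352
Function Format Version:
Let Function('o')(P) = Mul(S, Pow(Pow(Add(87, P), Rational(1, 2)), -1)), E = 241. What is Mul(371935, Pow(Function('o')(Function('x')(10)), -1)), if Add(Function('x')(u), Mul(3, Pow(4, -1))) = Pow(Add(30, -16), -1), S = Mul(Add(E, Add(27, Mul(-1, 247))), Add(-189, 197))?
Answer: Mul(Rational(371935, 2352), Pow(16919, Rational(1, 2))) ≈ 20569.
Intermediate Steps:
S = 168 (S = Mul(Add(241, Add(27, Mul(-1, 247))), Add(-189, 197)) = Mul(Add(241, Add(27, -247)), 8) = Mul(Add(241, -220), 8) = Mul(21, 8) = 168)
Function('x')(u) = Rational(-19, 28) (Function('x')(u) = Add(Rational(-3, 4), Pow(Add(30, -16), -1)) = Add(Rational(-3, 4), Pow(14, -1)) = Add(Rational(-3, 4), Rational(1, 14)) = Rational(-19, 28))
Function('o')(P) = Mul(168, Pow(Add(87, P), Rational(-1, 2))) (Function('o')(P) = Mul(168, Pow(Pow(Add(87, P), Rational(1, 2)), -1)) = Mul(168, Pow(Add(87, P), Rational(-1, 2))))
Mul(371935, Pow(Function('o')(Function('x')(10)), -1)) = Mul(371935, Pow(Mul(168, Pow(Add(87, Rational(-19, 28)), Rational(-1, 2))), -1)) = Mul(371935, Pow(Mul(168, Pow(Rational(2417, 28), Rational(-1, 2))), -1)) = Mul(371935, Pow(Mul(168, Mul(Rational(2, 2417), Pow(16919, Rational(1, 2)))), -1)) = Mul(371935, Pow(Mul(Rational(336, 2417), Pow(16919, Rational(1, 2))), -1)) = Mul(371935, Mul(Rational(1, 2352), Pow(16919, Rational(1, 2)))) = Mul(Rational(371935, 2352), Pow(16919, Rational(1, 2)))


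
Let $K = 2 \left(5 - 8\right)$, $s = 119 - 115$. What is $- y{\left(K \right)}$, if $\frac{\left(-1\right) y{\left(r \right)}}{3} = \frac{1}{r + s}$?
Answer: $- \frac{3}{2} \approx -1.5$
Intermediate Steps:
$s = 4$ ($s = 119 - 115 = 4$)
$K = -6$ ($K = 2 \left(-3\right) = -6$)
$y{\left(r \right)} = - \frac{3}{4 + r}$ ($y{\left(r \right)} = - \frac{3}{r + 4} = - \frac{3}{4 + r}$)
$- y{\left(K \right)} = - \frac{-3}{4 - 6} = - \frac{-3}{-2} = - \frac{\left(-3\right) \left(-1\right)}{2} = \left(-1\right) \frac{3}{2} = - \frac{3}{2}$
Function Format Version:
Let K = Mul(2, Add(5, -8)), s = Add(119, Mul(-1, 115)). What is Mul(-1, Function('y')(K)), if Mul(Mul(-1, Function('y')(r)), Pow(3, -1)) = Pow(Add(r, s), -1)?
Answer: Rational(-3, 2) ≈ -1.5000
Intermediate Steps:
s = 4 (s = Add(119, -115) = 4)
K = -6 (K = Mul(2, -3) = -6)
Function('y')(r) = Mul(-3, Pow(Add(4, r), -1)) (Function('y')(r) = Mul(-3, Pow(Add(r, 4), -1)) = Mul(-3, Pow(Add(4, r), -1)))
Mul(-1, Function('y')(K)) = Mul(-1, Mul(-3, Pow(Add(4, -6), -1))) = Mul(-1, Mul(-3, Pow(-2, -1))) = Mul(-1, Mul(-3, Rational(-1, 2))) = Mul(-1, Rational(3, 2)) = Rational(-3, 2)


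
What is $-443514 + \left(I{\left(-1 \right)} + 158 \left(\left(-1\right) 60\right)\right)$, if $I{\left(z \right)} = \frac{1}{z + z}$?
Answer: $- \frac{905989}{2} \approx -4.5299 \cdot 10^{5}$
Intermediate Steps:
$I{\left(z \right)} = \frac{1}{2 z}$
$-443514 + \left(I{\left(-1 \right)} + 158 \left(\left(-1\right) 60\right)\right) = -443514 + \left(\frac{1}{2 \left(-1\right)} + 158 \left(\left(-1\right) 60\right)\right) = -443514 + \left(\frac{1}{2} \left(-1\right) + 158 \left(-60\right)\right) = -443514 - \frac{18961}{2} = - \frac{905989}{2}$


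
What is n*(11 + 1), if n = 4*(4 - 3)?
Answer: 48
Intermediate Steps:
n = 4 (n = 4*1 = 4)
n*(11 + 1) = 4*(11 + 1) = 4*12 = 48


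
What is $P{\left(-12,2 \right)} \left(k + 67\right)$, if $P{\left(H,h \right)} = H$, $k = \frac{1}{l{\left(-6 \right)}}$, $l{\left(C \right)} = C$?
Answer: $-802$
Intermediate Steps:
$k = - \frac{1}{6}$ ($k = \frac{1}{-6} = - \frac{1}{6} \approx -0.16667$)
$P{\left(-12,2 \right)} \left(k + 67\right) = - 12 \left(- \frac{1}{6} + 67\right) = \left(-12\right) \frac{401}{6} = -802$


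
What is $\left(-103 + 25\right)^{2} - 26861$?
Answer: $-20777$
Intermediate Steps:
$\left(-103 + 25\right)^{2} - 26861 = \left(-78\right)^{2} - 26861 = 6084 - 26861 = -20777$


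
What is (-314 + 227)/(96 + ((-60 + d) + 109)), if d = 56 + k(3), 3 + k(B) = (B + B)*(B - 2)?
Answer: -29/68 ≈ -0.42647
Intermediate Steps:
k(B) = -3 + 2*B*(-2 + B) (k(B) = -3 + (B + B)*(B - 2) = -3 + (2*B)*(-2 + B) = -3 + 2*B*(-2 + B))
d = 59 (d = 56 + (-3 - 4*3 + 2*3²) = 56 + (-3 - 12 + 2*9) = 56 + (-3 - 12 + 18) = 56 + 3 = 59)
(-314 + 227)/(96 + ((-60 + d) + 109)) = (-314 + 227)/(96 + ((-60 + 59) + 109)) = -87/(96 + (-1 + 109)) = -87/(96 + 108) = -87/204 = -87*1/204 = -29/68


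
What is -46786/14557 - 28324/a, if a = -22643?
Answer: -647062930/329614151 ≈ -1.9631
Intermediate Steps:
-46786/14557 - 28324/a = -46786/14557 - 28324/(-22643) = -46786*1/14557 - 28324*(-1/22643) = -46786/14557 + 28324/22643 = -647062930/329614151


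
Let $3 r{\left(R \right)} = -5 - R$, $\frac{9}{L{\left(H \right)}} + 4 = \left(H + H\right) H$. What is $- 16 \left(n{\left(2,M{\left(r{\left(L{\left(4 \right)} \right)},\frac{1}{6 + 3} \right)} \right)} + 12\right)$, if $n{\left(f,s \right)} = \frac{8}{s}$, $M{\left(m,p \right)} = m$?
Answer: $- \frac{17856}{149} \approx -119.84$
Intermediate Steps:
$L{\left(H \right)} = \frac{9}{-4 + 2 H^{2}}$ ($L{\left(H \right)} = \frac{9}{-4 + \left(H + H\right) H} = \frac{9}{-4 + 2 H H} = \frac{9}{-4 + 2 H^{2}}$)
$r{\left(R \right)} = - \frac{5}{3} - \frac{R}{3}$ ($r{\left(R \right)} = \frac{-5 - R}{3} = - \frac{5}{3} - \frac{R}{3}$)
$- 16 \left(n{\left(2,M{\left(r{\left(L{\left(4 \right)} \right)},\frac{1}{6 + 3} \right)} \right)} + 12\right) = - 16 \left(\frac{8}{- \frac{5}{3} - \frac{\frac{9}{2} \frac{1}{-2 + 4^{2}}}{3}} + 12\right) = - 16 \left(\frac{8}{- \frac{5}{3} - \frac{\frac{9}{2} \frac{1}{-2 + 16}}{3}} + 12\right) = - 16 \left(\frac{8}{- \frac{5}{3} - \frac{\frac{9}{2} \cdot \frac{1}{14}}{3}} + 12\right) = - 16 \left(\frac{8}{- \frac{5}{3} - \frac{3}{28}} + 12\right) = - 16 \left(\frac{8}{- \frac{149}{84}} + 12\right) = - 16 \left(8 \left(- \frac{84}{149}\right) + 12\right) = - 16 \left(- \frac{672}{149} + 12\right) = \left(-16\right) \frac{1116}{149} = - \frac{17856}{149}$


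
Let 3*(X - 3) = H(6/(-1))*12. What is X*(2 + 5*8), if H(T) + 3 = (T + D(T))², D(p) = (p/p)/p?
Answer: 18032/3 ≈ 6010.7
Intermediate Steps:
D(p) = 1/p
H(T) = -3 + (T + 1/T)²
X = 1288/9 (X = 3 + ((-1 + (6/(-1))⁻² + (6/(-1))²)*12)/3 = 3 + ((-1 + (6*(-1))⁻² + (6*(-1))²)*12)/3 = 3 + ((-1 + (-6)⁻² + (-6)²)*12)/3 = 3 + ((-1 + 1/36 + 36)*12)/3 = 3 + ((1261/36)*12)/3 = 3 + (⅓)*(1261/3) = 3 + 1261/9 = 1288/9 ≈ 143.11)
X*(2 + 5*8) = 1288*(2 + 5*8)/9 = 1288*(2 + 40)/9 = (1288/9)*42 = 18032/3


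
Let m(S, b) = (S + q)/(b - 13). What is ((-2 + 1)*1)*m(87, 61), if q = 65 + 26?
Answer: -89/24 ≈ -3.7083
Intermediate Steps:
q = 91
m(S, b) = (91 + S)/(-13 + b) (m(S, b) = (S + 91)/(b - 13) = (91 + S)/(-13 + b))
((-2 + 1)*1)*m(87, 61) = ((-2 + 1)*1)*((91 + 87)/(-13 + 61)) = (-1*1)*(178/48) = -178/48 = -1*89/24 = -89/24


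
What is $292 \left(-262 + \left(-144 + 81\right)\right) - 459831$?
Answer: $-554731$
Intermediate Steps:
$292 \left(-262 + \left(-144 + 81\right)\right) - 459831 = 292 \left(-262 - 63\right) - 459831 = 292 \left(-325\right) - 459831 = -94900 - 459831 = -554731$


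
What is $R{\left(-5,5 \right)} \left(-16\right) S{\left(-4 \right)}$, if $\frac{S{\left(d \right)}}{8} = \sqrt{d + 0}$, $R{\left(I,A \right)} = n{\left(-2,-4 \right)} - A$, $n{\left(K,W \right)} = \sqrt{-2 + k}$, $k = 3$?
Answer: $1024 i \approx 1024.0 i$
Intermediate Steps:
$n{\left(K,W \right)} = 1$ ($n{\left(K,W \right)} = \sqrt{-2 + 3} = \sqrt{1} = 1$)
$R{\left(I,A \right)} = 1 - A$
$S{\left(d \right)} = 8 \sqrt{d}$ ($S{\left(d \right)} = 8 \sqrt{d + 0} = 8 \sqrt{d}$)
$R{\left(-5,5 \right)} \left(-16\right) S{\left(-4 \right)} = \left(1 - 5\right) \left(-16\right) 8 \sqrt{-4} = \left(1 - 5\right) \left(-16\right) 8 \cdot 2 i = \left(-4\right) \left(-16\right) 16 i = 64 \cdot 16 i = 1024 i$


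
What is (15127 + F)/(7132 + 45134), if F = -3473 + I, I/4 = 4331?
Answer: 14489/26133 ≈ 0.55443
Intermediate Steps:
I = 17324 (I = 4*4331 = 17324)
F = 13851 (F = -3473 + 17324 = 13851)
(15127 + F)/(7132 + 45134) = (15127 + 13851)/(7132 + 45134) = 28978/52266 = 28978*(1/52266) = 14489/26133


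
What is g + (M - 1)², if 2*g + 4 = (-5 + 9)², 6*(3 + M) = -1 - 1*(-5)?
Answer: 154/9 ≈ 17.111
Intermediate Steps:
M = -7/3 (M = -3 + (-1 - 1*(-5))/6 = -3 + (-1 + 5)/6 = -3 + (⅙)*4 = -3 + ⅔ = -7/3 ≈ -2.3333)
g = 6 (g = -2 + (-5 + 9)²/2 = -2 + (½)*4² = -2 + (½)*16 = -2 + 8 = 6)
g + (M - 1)² = 6 + (-7/3 - 1)² = 6 + (-10/3)² = 6 + 100/9 = 154/9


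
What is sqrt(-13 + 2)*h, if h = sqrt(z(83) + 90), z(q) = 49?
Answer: I*sqrt(1529) ≈ 39.102*I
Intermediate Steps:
h = sqrt(139) (h = sqrt(49 + 90) = sqrt(139) ≈ 11.790)
sqrt(-13 + 2)*h = sqrt(-13 + 2)*sqrt(139) = sqrt(-11)*sqrt(139) = (I*sqrt(11))*sqrt(139) = I*sqrt(1529)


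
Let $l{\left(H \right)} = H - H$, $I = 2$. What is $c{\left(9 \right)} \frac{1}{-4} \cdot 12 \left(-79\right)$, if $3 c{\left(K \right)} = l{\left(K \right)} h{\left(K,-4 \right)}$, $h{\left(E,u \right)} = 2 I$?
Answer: $0$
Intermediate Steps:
$h{\left(E,u \right)} = 4$ ($h{\left(E,u \right)} = 2 \cdot 2 = 4$)
$l{\left(H \right)} = 0$
$c{\left(K \right)} = 0$ ($c{\left(K \right)} = \frac{0 \cdot 4}{3} = \frac{1}{3} \cdot 0 = 0$)
$c{\left(9 \right)} \frac{1}{-4} \cdot 12 \left(-79\right) = 0 \frac{1}{-4} \cdot 12 \left(-79\right) = 0 \left(\left(- \frac{1}{4}\right) 12\right) \left(-79\right) = 0 \left(-3\right) \left(-79\right) = 0 \left(-79\right) = 0$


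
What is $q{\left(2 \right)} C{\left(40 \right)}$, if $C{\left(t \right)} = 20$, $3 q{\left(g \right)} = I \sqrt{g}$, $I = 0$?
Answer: $0$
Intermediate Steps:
$q{\left(g \right)} = 0$ ($q{\left(g \right)} = \frac{0 \sqrt{g}}{3} = \frac{1}{3} \cdot 0 = 0$)
$q{\left(2 \right)} C{\left(40 \right)} = 0 \cdot 20 = 0$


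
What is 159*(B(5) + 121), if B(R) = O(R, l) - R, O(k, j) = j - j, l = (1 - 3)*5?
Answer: 18444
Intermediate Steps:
l = -10 (l = -2*5 = -10)
O(k, j) = 0
B(R) = -R (B(R) = 0 - R = -R)
159*(B(5) + 121) = 159*(-1*5 + 121) = 159*(-5 + 121) = 159*116 = 18444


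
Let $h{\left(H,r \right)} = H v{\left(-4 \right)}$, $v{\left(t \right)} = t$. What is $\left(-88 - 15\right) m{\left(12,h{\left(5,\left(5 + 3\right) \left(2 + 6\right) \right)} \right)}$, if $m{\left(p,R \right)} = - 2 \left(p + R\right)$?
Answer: $-1648$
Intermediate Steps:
$h{\left(H,r \right)} = - 4 H$ ($h{\left(H,r \right)} = H \left(-4\right) = - 4 H$)
$m{\left(p,R \right)} = - 2 R - 2 p$ ($m{\left(p,R \right)} = - 2 \left(R + p\right) = - 2 R - 2 p$)
$\left(-88 - 15\right) m{\left(12,h{\left(5,\left(5 + 3\right) \left(2 + 6\right) \right)} \right)} = \left(-88 - 15\right) \left(- 2 \left(\left(-4\right) 5\right) - 24\right) = - 103 \left(\left(-2\right) \left(-20\right) - 24\right) = - 103 \left(40 - 24\right) = \left(-103\right) 16 = -1648$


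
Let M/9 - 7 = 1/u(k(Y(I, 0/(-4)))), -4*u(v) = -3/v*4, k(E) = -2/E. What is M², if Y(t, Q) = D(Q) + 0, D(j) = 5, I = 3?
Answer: 95481/25 ≈ 3819.2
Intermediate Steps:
Y(t, Q) = 5 (Y(t, Q) = 5 + 0 = 5)
u(v) = 3/v (u(v) = -(-3/v)*4/4 = -(-3)/v = 3/v)
M = 309/5 (M = 63 + 9/((3/((-2/5)))) = 63 + 9/((3/((-2*⅕)))) = 63 + 9/((3/(-⅖))) = 63 + 9/((3*(-5/2))) = 63 + 9/(-15/2) = 63 + 9*(-2/15) = 63 - 6/5 = 309/5 ≈ 61.800)
M² = (309/5)² = 95481/25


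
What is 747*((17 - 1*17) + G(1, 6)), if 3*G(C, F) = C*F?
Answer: 1494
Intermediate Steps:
G(C, F) = C*F/3 (G(C, F) = (C*F)/3 = C*F/3)
747*((17 - 1*17) + G(1, 6)) = 747*((17 - 1*17) + (1/3)*1*6) = 747*((17 - 17) + 2) = 747*(0 + 2) = 747*2 = 1494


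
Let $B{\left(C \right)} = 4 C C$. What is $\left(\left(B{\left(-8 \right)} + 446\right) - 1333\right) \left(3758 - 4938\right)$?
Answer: $744580$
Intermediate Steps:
$B{\left(C \right)} = 4 C^{2}$
$\left(\left(B{\left(-8 \right)} + 446\right) - 1333\right) \left(3758 - 4938\right) = \left(\left(4 \left(-8\right)^{2} + 446\right) - 1333\right) \left(3758 - 4938\right) = \left(\left(4 \cdot 64 + 446\right) - 1333\right) \left(-1180\right) = \left(\left(256 + 446\right) - 1333\right) \left(-1180\right) = \left(702 - 1333\right) \left(-1180\right) = \left(-631\right) \left(-1180\right) = 744580$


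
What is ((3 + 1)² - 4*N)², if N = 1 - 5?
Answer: 1024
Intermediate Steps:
N = -4
((3 + 1)² - 4*N)² = ((3 + 1)² - 4*(-4))² = (4² + 16)² = (16 + 16)² = 32² = 1024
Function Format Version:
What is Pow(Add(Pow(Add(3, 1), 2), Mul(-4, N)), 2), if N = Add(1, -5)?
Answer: 1024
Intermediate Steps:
N = -4
Pow(Add(Pow(Add(3, 1), 2), Mul(-4, N)), 2) = Pow(Add(Pow(Add(3, 1), 2), Mul(-4, -4)), 2) = Pow(Add(Pow(4, 2), 16), 2) = Pow(Add(16, 16), 2) = Pow(32, 2) = 1024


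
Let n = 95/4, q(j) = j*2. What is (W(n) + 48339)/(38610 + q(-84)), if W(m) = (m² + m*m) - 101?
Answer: 131643/102512 ≈ 1.2842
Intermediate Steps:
q(j) = 2*j
n = 95/4 (n = 95*(¼) = 95/4 ≈ 23.750)
W(m) = -101 + 2*m² (W(m) = (m² + m²) - 101 = 2*m² - 101 = -101 + 2*m²)
(W(n) + 48339)/(38610 + q(-84)) = ((-101 + 2*(95/4)²) + 48339)/(38610 + 2*(-84)) = ((-101 + 2*(9025/16)) + 48339)/(38610 - 168) = ((-101 + 9025/8) + 48339)/38442 = (8217/8 + 48339)*(1/38442) = (394929/8)*(1/38442) = 131643/102512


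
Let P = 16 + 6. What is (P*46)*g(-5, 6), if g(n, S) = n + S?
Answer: 1012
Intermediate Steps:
P = 22
g(n, S) = S + n
(P*46)*g(-5, 6) = (22*46)*(6 - 5) = 1012*1 = 1012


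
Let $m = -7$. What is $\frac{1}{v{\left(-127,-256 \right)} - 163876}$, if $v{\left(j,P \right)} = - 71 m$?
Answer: $- \frac{1}{163379} \approx -6.1207 \cdot 10^{-6}$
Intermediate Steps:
$v{\left(j,P \right)} = 497$ ($v{\left(j,P \right)} = \left(-71\right) \left(-7\right) = 497$)
$\frac{1}{v{\left(-127,-256 \right)} - 163876} = \frac{1}{497 - 163876} = \frac{1}{-163379} = - \frac{1}{163379}$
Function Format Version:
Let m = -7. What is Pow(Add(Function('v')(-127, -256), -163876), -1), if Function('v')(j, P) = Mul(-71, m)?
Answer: Rational(-1, 163379) ≈ -6.1207e-6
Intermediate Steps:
Function('v')(j, P) = 497 (Function('v')(j, P) = Mul(-71, -7) = 497)
Pow(Add(Function('v')(-127, -256), -163876), -1) = Pow(Add(497, -163876), -1) = Pow(-163379, -1) = Rational(-1, 163379)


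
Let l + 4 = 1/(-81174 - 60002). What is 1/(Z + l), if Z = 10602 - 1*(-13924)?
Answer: 141176/3461917871 ≈ 4.0780e-5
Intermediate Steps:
l = -564705/141176 (l = -4 + 1/(-81174 - 60002) = -4 + 1/(-141176) = -4 - 1/141176 = -564705/141176 ≈ -4.0000)
Z = 24526 (Z = 10602 + 13924 = 24526)
1/(Z + l) = 1/(24526 - 564705/141176) = 1/(3461917871/141176) = 141176/3461917871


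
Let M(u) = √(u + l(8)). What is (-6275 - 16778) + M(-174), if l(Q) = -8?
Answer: -23053 + I*√182 ≈ -23053.0 + 13.491*I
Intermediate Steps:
M(u) = √(-8 + u) (M(u) = √(u - 8) = √(-8 + u))
(-6275 - 16778) + M(-174) = (-6275 - 16778) + √(-8 - 174) = -23053 + √(-182) = -23053 + I*√182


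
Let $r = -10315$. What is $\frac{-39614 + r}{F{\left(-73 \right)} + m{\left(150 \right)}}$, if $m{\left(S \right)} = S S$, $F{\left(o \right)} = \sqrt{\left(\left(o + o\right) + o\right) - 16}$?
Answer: $- \frac{224680500}{101250047} + \frac{49929 i \sqrt{235}}{506250235} \approx -2.2191 + 0.0015119 i$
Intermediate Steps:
$F{\left(o \right)} = \sqrt{-16 + 3 o}$ ($F{\left(o \right)} = \sqrt{\left(2 o + o\right) - 16} = \sqrt{3 o - 16} = \sqrt{-16 + 3 o}$)
$m{\left(S \right)} = S^{2}$
$\frac{-39614 + r}{F{\left(-73 \right)} + m{\left(150 \right)}} = \frac{-39614 - 10315}{\sqrt{-16 + 3 \left(-73\right)} + 150^{2}} = - \frac{49929}{\sqrt{-16 - 219} + 22500} = - \frac{49929}{\sqrt{-235} + 22500} = - \frac{49929}{i \sqrt{235} + 22500} = - \frac{49929}{22500 + i \sqrt{235}}$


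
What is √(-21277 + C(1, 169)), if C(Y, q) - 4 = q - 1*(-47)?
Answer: I*√21057 ≈ 145.11*I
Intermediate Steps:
C(Y, q) = 51 + q (C(Y, q) = 4 + (q - 1*(-47)) = 4 + (q + 47) = 4 + (47 + q) = 51 + q)
√(-21277 + C(1, 169)) = √(-21277 + (51 + 169)) = √(-21277 + 220) = √(-21057) = I*√21057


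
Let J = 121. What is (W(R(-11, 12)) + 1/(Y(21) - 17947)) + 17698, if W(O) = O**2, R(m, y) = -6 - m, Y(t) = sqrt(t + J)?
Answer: 5708483765294/322094667 - sqrt(142)/322094667 ≈ 17723.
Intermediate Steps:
Y(t) = sqrt(121 + t) (Y(t) = sqrt(t + 121) = sqrt(121 + t))
(W(R(-11, 12)) + 1/(Y(21) - 17947)) + 17698 = ((-6 - 1*(-11))**2 + 1/(sqrt(121 + 21) - 17947)) + 17698 = ((-6 + 11)**2 + 1/(sqrt(142) - 17947)) + 17698 = (5**2 + 1/(-17947 + sqrt(142))) + 17698 = (25 + 1/(-17947 + sqrt(142))) + 17698 = 17723 + 1/(-17947 + sqrt(142))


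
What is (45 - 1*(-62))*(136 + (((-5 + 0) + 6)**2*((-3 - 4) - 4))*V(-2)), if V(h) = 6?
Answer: 7490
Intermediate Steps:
(45 - 1*(-62))*(136 + (((-5 + 0) + 6)**2*((-3 - 4) - 4))*V(-2)) = (45 - 1*(-62))*(136 + (((-5 + 0) + 6)**2*((-3 - 4) - 4))*6) = (45 + 62)*(136 + ((-5 + 6)**2*(-7 - 4))*6) = 107*(136 + (1**2*(-11))*6) = 107*(136 + (1*(-11))*6) = 107*(136 - 11*6) = 107*(136 - 66) = 107*70 = 7490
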